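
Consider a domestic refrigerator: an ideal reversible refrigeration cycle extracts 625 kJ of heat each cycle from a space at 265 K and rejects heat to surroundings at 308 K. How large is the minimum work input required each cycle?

W_in ≈ 101 kJ

The reversible coefficient of performance is COP_R = T_C/(T_H − T_C) = 265.00/43.00 = 6.1628.
W = Q_C/COP_R = 625/6.1628 = 101 kJ.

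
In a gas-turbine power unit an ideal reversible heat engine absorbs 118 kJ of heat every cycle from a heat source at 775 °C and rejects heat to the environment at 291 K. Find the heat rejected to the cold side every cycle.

Q_C ≈ 32.8 kJ

T_H = 775 °C → 775 + 273.15 = 1048.15 K.
Since the cycle is reversible, η = 1 − T_C/T_H = 1 − 291.00/1048.15 = 0.7224.
For a reversible cycle Q_C/Q_H = T_C/T_H, so Q_C = 118 × 291.00/1048.15 = 32.8 kJ.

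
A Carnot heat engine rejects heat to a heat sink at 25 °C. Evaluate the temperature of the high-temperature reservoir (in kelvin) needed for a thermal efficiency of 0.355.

T_H ≈ 462.2 K

T_C = 25 °C → 25 + 273.15 = 298.15 K.
From η = 1 − T_C/T_H, solving for T_H gives T_H = T_C/(1 − η) = 298.15/(1 − 0.355) = 462.2 K.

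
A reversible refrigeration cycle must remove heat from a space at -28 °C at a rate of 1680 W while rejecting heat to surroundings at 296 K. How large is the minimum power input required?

Ẇ_in ≈ 348.5 W

T_C = -28 °C → -28 + 273.15 = 245.15 K.
The reversible coefficient of performance is COP_R = T_C/(T_H − T_C) = 245.15/50.85 = 4.8210.
W = Q_C/COP_R = 1680/4.8210 = 348.5 W.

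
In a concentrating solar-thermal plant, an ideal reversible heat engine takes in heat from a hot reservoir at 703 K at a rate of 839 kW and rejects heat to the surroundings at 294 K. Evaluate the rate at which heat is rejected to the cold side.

For a reversible engine, η = 1 − T_C/T_H = 1 − 294.00/703.00 = 0.5818.
For a reversible cycle Q_C/Q_H = T_C/T_H, so Q_C = 839 × 294.00/703.00 = 350.9 kW.

Q̇_C ≈ 350.9 kW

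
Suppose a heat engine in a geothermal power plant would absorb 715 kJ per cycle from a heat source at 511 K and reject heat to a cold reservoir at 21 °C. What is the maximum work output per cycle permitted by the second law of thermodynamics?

T_C = 21 °C → 21 + 273.15 = 294.15 K.
The upper bound on efficiency is η_max = 1 − T_C/T_H = 1 − 294.15/511.00 = 0.4244.
W_max = η_max · Q_H = 0.4244 × 715 = 303.4 kJ.

W_max ≈ 303.4 kJ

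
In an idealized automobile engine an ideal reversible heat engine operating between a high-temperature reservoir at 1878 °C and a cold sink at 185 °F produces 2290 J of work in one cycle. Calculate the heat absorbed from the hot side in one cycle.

T_H = 1878 °C → 1878 + 273.15 = 2151.15 K.
T_C = 185 °F → (185 − 32) × 5/9 = 85.00 °C = 358.15 K.
The Carnot efficiency is η = 1 − T_C/T_H = 1 − 358.15/2151.15 = 0.8335.
Q_H = W/η = 2290/0.8335 = 2750 J.

Q_H ≈ 2750 J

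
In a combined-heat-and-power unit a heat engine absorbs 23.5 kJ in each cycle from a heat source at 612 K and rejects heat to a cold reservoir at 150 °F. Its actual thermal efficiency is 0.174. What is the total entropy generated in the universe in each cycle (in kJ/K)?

T_C = 150 °F → (150 − 32) × 5/9 = 65.56 °C = 338.71 K.
W = η·Q_H = 0.174 × 23.5 = 4.089 kJ, so Q_C = Q_H − W = 19.41 kJ.
Reservoir entropy changes: ΔS_H = −Q_H/T_H = −23.5/612.00 = -0.03840 kJ/K and ΔS_C = +Q_C/T_C = 19.41/338.71 = 0.05731 kJ/K.
ΔS_univ = −Q_H/T_H + Q_C/T_C = 0.0189 kJ/K (> 0, since η = 0.174 < η_Carnot = 0.447).

ΔS_univ ≈ 0.0189 kJ/K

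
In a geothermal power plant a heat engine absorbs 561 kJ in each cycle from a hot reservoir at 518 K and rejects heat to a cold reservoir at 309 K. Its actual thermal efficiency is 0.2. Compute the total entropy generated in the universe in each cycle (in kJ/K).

W = η·Q_H = 0.2 × 561 = 112.2 kJ, so Q_C = Q_H − W = 448.8 kJ.
The hot reservoir loses entropy Q_H/T_H = 561/518.00 = 1.083 kJ/K; the cold reservoir gains Q_C/T_C = 448.8/309.00 = 1.452 kJ/K.
ΔS_univ = −Q_H/T_H + Q_C/T_C = 0.3694 kJ/K (> 0, since η = 0.2 < η_Carnot = 0.403).

ΔS_univ ≈ 0.3694 kJ/K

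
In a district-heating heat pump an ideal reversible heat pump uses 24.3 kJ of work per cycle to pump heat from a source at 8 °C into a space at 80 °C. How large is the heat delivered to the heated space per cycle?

Q_H ≈ 119.2 kJ

T_H = 80 °C → 80 + 273.15 = 353.15 K.
T_C = 8 °C → 8 + 273.15 = 281.15 K.
COP_HP = T_H/(T_H − T_C) = 353.15/72.00 = 4.9049.
Q_H = COP_HP · W = 4.9049 × 24.3 = 119.2 kJ.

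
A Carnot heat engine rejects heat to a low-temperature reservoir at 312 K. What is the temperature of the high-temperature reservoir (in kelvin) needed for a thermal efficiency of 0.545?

From η = 1 − T_C/T_H, solving for T_H gives T_H = T_C/(1 − η) = 312.00/(1 − 0.545) = 686 K.

T_H ≈ 686 K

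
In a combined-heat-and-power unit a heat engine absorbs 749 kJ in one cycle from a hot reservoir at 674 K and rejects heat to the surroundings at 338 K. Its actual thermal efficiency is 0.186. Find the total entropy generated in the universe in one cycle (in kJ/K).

ΔS_univ ≈ 0.6925 kJ/K

W = η·Q_H = 0.186 × 749 = 139.3 kJ, so Q_C = Q_H − W = 609.7 kJ.
Entropy balance on the reservoirs: −Q_H/T_H = -1.111 kJ/K, +Q_C/T_C = 1.804 kJ/K.
ΔS_univ = −Q_H/T_H + Q_C/T_C = 0.6925 kJ/K (> 0, since η = 0.186 < η_Carnot = 0.499).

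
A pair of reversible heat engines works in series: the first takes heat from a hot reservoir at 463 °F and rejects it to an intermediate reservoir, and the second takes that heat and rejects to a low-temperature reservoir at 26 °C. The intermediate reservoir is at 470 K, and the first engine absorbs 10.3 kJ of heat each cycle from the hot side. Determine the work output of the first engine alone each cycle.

W₁ ≈ 0.856 kJ

T_H = 463 °F → (463 − 32) × 5/9 = 239.44 °C = 512.59 K.
T_C = 26 °C → 26 + 273.15 = 299.15 K.
First-stage efficiency η₁ = 1 − T_m/T_H = 1 − 470.00/512.59 = 0.0831.
W₁ = η₁·Q_H = 0.0831 × 10.3 = 0.856 kJ.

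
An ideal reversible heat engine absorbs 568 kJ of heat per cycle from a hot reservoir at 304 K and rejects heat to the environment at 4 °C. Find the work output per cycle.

W ≈ 50.2 kJ

T_C = 4 °C → 4 + 273.15 = 277.15 K.
The Carnot efficiency is η = 1 − T_C/T_H = 1 − 277.15/304.00 = 0.0883.
W = η·Q_H = 0.0883 × 568 = 50.2 kJ.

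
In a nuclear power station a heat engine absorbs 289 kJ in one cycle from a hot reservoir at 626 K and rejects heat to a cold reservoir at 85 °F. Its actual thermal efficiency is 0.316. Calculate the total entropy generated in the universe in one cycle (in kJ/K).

T_C = 85 °F → (85 − 32) × 5/9 = 29.44 °C = 302.59 K.
W = η·Q_H = 0.316 × 289 = 91.32 kJ, so Q_C = Q_H − W = 197.7 kJ.
Reservoir entropy changes: ΔS_H = −Q_H/T_H = −289/626.00 = -0.4617 kJ/K and ΔS_C = +Q_C/T_C = 197.7/302.59 = 0.6533 kJ/K.
ΔS_univ = −Q_H/T_H + Q_C/T_C = 0.192 kJ/K (> 0, since η = 0.316 < η_Carnot = 0.517).

ΔS_univ ≈ 0.192 kJ/K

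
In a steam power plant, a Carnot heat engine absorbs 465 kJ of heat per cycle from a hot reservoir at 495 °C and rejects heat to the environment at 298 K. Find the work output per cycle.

W ≈ 285 kJ

T_H = 495 °C → 495 + 273.15 = 768.15 K.
Since the cycle is reversible, η = 1 − T_C/T_H = 1 − 298.00/768.15 = 0.6121.
W = η·Q_H = 0.6121 × 465 = 285 kJ.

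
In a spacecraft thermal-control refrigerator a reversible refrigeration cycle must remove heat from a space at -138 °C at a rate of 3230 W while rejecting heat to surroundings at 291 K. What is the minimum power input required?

Ẇ_in ≈ 3725 W

T_C = -138 °C → -138 + 273.15 = 135.15 K.
COP_R = T_C/(T_H − T_C) = 135.15/155.85 = 0.8672.
W = Q_C/COP_R = 3230/0.8672 = 3725 W.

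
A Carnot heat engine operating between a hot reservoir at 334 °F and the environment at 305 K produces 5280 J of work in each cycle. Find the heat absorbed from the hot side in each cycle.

Q_H ≈ 17130 J

T_H = 334 °F → (334 − 32) × 5/9 = 167.78 °C = 440.93 K.
Carnot efficiency: η = 1 − T_C/T_H = 1 − 305.00/440.93 = 0.3083.
Q_H = W/η = 5280/0.3083 = 17130 J.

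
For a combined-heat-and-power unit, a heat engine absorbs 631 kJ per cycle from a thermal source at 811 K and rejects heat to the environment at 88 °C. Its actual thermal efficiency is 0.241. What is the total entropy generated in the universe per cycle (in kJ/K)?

ΔS_univ ≈ 0.548 kJ/K

T_C = 88 °C → 88 + 273.15 = 361.15 K.
W = η·Q_H = 0.241 × 631 = 152.1 kJ, so Q_C = Q_H − W = 478.9 kJ.
Entropy balance on the reservoirs: −Q_H/T_H = -0.7781 kJ/K, +Q_C/T_C = 1.326 kJ/K.
ΔS_univ = −Q_H/T_H + Q_C/T_C = 0.548 kJ/K (> 0, since η = 0.241 < η_Carnot = 0.555).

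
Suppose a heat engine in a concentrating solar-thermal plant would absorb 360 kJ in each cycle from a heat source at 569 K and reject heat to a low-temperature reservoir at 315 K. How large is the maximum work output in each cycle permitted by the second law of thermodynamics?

By the Carnot theorem, η_max = 1 − T_C/T_H = 1 − 315.00/569.00 = 0.4464.
W_max = η_max · Q_H = 0.4464 × 360 = 160.7 kJ.

W_max ≈ 160.7 kJ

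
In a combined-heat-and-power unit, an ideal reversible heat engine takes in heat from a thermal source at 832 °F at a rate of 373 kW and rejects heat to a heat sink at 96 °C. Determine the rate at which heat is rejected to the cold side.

T_H = 832 °F → (832 − 32) × 5/9 = 444.44 °C = 717.59 K.
T_C = 96 °C → 96 + 273.15 = 369.15 K.
η_rev = 1 − T_C/T_H = 1 − 369.15/717.59 = 0.4856.
For a reversible cycle Q_C/Q_H = T_C/T_H, so Q_C = 373 × 369.15/717.59 = 191.9 kW.

Q̇_C ≈ 191.9 kW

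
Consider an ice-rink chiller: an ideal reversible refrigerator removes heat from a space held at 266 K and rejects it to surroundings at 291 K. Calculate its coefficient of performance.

The reversible coefficient of performance is COP_R = T_C/(T_H − T_C) = 266.00/(291.00 − 266.00) = 10.6.

COP_R ≈ 10.6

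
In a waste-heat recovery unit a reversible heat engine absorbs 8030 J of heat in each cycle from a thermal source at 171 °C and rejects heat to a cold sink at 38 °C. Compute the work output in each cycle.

W ≈ 2400 J

T_H = 171 °C → 171 + 273.15 = 444.15 K.
T_C = 38 °C → 38 + 273.15 = 311.15 K.
The Carnot efficiency is η = 1 − T_C/T_H = 1 − 311.15/444.15 = 0.2994.
W = η·Q_H = 0.2994 × 8030 = 2400 J.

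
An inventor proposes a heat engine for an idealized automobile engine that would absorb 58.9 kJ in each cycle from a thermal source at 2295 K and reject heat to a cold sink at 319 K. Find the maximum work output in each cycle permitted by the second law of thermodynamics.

The second-law ceiling is the Carnot efficiency, η_max = 1 − T_C/T_H = 1 − 319.00/2295.00 = 0.8610.
W_max = η_max · Q_H = 0.8610 × 58.9 = 50.7 kJ.

W_max ≈ 50.7 kJ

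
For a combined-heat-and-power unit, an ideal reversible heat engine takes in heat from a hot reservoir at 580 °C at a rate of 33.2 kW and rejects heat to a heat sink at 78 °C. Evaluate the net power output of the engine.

T_H = 580 °C → 580 + 273.15 = 853.15 K.
T_C = 78 °C → 78 + 273.15 = 351.15 K.
Since the cycle is reversible, η = 1 − T_C/T_H = 1 − 351.15/853.15 = 0.5884.
W = η·Q_H = 0.5884 × 33.2 = 19.5 kW.

Ẇ ≈ 19.5 kW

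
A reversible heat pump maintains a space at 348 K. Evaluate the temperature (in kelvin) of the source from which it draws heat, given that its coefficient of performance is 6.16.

T_C ≈ 291.5 K

COP_HP = T_H/(T_H − T_C) ⇒ T_C = T_H·(COP_HP − 1)/COP_HP = 348.00 × (6.16 − 1)/6.16 = 291.5 K.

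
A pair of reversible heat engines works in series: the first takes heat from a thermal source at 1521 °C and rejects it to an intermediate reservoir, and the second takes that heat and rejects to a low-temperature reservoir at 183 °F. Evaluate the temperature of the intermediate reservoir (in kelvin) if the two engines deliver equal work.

T_m ≈ 1080 K

T_H = 1521 °C → 1521 + 273.15 = 1794.15 K.
T_C = 183 °F → (183 − 32) × 5/9 = 83.89 °C = 357.04 K.
For reversible stages Q_m = Q_H·(T_m/T_H). Setting W₁ = Q_H(1 − T_m/T_H) equal to W₂ = Q_m(1 − T_C/T_m) = Q_H·(T_m − T_C)/T_H gives T_H − T_m = T_m − T_C, so T_m = (T_H + T_C)/2 = (1794.15 + 357.04)/2 = 1080 K.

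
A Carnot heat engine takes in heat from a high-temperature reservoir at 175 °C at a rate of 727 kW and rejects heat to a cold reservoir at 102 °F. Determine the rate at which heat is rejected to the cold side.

T_H = 175 °C → 175 + 273.15 = 448.15 K.
T_C = 102 °F → (102 − 32) × 5/9 = 38.89 °C = 312.04 K.
η_rev = 1 − T_C/T_H = 1 − 312.04/448.15 = 0.3037.
For a reversible cycle Q_C/Q_H = T_C/T_H, so Q_C = 727 × 312.04/448.15 = 506 kW.

Q̇_C ≈ 506 kW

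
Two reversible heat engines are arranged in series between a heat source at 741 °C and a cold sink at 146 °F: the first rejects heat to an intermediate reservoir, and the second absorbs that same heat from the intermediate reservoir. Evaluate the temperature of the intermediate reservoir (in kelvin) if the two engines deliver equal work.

T_H = 741 °C → 741 + 273.15 = 1014.15 K.
T_C = 146 °F → (146 − 32) × 5/9 = 63.33 °C = 336.48 K.
For reversible stages Q_m = Q_H·(T_m/T_H). Setting W₁ = Q_H(1 − T_m/T_H) equal to W₂ = Q_m(1 − T_C/T_m) = Q_H·(T_m − T_C)/T_H gives T_H − T_m = T_m − T_C, so T_m = (T_H + T_C)/2 = (1014.15 + 336.48)/2 = 675 K.

T_m ≈ 675 K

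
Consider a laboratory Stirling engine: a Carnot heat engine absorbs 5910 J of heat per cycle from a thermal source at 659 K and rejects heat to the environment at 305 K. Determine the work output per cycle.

W ≈ 3175 J

Carnot efficiency: η = 1 − T_C/T_H = 1 − 305.00/659.00 = 0.5372.
W = η·Q_H = 0.5372 × 5910 = 3175 J.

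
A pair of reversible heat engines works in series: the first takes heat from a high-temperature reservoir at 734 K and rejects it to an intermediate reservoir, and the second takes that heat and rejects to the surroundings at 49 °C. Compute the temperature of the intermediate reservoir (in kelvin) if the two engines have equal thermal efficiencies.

T_C = 49 °C → 49 + 273.15 = 322.15 K.
Equal efficiencies require 1 − T_m/T_H = 1 − T_C/T_m, i.e. T_m/T_H = T_C/T_m, so T_m = √(T_H·T_C) = √(734.00 × 322.15) = 486 K.

T_m ≈ 486 K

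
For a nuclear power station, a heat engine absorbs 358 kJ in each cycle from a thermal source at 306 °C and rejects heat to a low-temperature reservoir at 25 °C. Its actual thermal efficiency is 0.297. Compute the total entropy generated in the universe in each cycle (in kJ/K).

T_H = 306 °C → 306 + 273.15 = 579.15 K.
T_C = 25 °C → 25 + 273.15 = 298.15 K.
W = η·Q_H = 0.297 × 358 = 106.3 kJ, so Q_C = Q_H − W = 251.7 kJ.
The hot reservoir loses entropy Q_H/T_H = 358/579.15 = 0.6181 kJ/K; the cold reservoir gains Q_C/T_C = 251.7/298.15 = 0.8441 kJ/K.
ΔS_univ = −Q_H/T_H + Q_C/T_C = 0.226 kJ/K (> 0, since η = 0.297 < η_Carnot = 0.485).

ΔS_univ ≈ 0.226 kJ/K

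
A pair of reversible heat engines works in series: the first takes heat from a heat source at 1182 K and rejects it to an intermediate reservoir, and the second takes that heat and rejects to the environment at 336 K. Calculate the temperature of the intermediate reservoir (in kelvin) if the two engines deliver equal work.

For reversible stages Q_m = Q_H·(T_m/T_H). Setting W₁ = Q_H(1 − T_m/T_H) equal to W₂ = Q_m(1 − T_C/T_m) = Q_H·(T_m − T_C)/T_H gives T_H − T_m = T_m − T_C, so T_m = (T_H + T_C)/2 = (1182.00 + 336.00)/2 = 759.0 K.

T_m ≈ 759.0 K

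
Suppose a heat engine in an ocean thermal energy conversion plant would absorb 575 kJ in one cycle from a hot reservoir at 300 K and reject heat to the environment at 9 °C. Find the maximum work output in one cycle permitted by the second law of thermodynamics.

T_C = 9 °C → 9 + 273.15 = 282.15 K.
No engine can exceed the Carnot limit: η_max = 1 − T_C/T_H = 1 − 282.15/300.00 = 0.0595.
W_max = η_max · Q_H = 0.0595 × 575 = 34.2 kJ.

W_max ≈ 34.2 kJ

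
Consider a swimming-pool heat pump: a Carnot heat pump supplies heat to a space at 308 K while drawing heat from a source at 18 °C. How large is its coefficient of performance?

T_C = 18 °C → 18 + 273.15 = 291.15 K.
For a reversible heat pump, COP_HP = T_H/(T_H − T_C) = 308.00/(308.00 − 291.15) = 18.3.

COP_HP ≈ 18.3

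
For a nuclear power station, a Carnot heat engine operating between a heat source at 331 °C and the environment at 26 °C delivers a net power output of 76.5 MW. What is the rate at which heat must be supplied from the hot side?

Q̇_H ≈ 152 MW

T_H = 331 °C → 331 + 273.15 = 604.15 K.
T_C = 26 °C → 26 + 273.15 = 299.15 K.
Carnot efficiency: η = 1 − T_C/T_H = 1 − 299.15/604.15 = 0.5048.
Q_H = W/η = 76.5/0.5048 = 152 MW.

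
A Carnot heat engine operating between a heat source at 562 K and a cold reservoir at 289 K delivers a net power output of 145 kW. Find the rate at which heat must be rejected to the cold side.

Q̇_C ≈ 153 kW

The Carnot efficiency is η = 1 − T_C/T_H = 1 − 289.00/562.00 = 0.4858.
Since Q_C/Q_H = T_C/T_H and Q_H = W/η, Q_C = W·T_C/(T_H − T_C) = 145 × 289.00/273.00 = 153 kW.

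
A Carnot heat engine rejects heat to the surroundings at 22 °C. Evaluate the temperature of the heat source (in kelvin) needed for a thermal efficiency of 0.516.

T_C = 22 °C → 22 + 273.15 = 295.15 K.
From η = 1 − T_C/T_H, solving for T_H gives T_H = T_C/(1 − η) = 295.15/(1 − 0.516) = 609.8 K.

T_H ≈ 609.8 K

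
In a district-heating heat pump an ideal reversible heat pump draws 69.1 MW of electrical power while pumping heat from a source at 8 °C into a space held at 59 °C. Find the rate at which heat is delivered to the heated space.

T_H = 59 °C → 59 + 273.15 = 332.15 K.
T_C = 8 °C → 8 + 273.15 = 281.15 K.
Reversible heating COP: COP_HP = T_H/(T_H − T_C) = 332.15/51.00 = 6.5127.
Q_H = COP_HP · W = 6.5127 × 69.1 = 450.0 MW.

Q̇_H ≈ 450.0 MW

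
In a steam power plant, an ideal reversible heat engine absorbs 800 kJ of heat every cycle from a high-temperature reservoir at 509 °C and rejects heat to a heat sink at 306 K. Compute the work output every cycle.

W ≈ 487.0 kJ

T_H = 509 °C → 509 + 273.15 = 782.15 K.
Since the cycle is reversible, η = 1 − T_C/T_H = 1 − 306.00/782.15 = 0.6088.
W = η·Q_H = 0.6088 × 800 = 487.0 kJ.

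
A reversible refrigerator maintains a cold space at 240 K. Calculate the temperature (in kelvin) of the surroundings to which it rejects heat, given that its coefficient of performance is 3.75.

T_H ≈ 304 K

COP_R = T_C/(T_H − T_C) ⇒ T_H = T_C·(1 + 1/COP_R) = 240.00 × (1 + 1/3.75) = 304 K.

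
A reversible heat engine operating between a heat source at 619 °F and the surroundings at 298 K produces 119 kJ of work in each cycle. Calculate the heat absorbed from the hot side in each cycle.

Q_H ≈ 237 kJ

T_H = 619 °F → (619 − 32) × 5/9 = 326.11 °C = 599.26 K.
For a reversible engine, η = 1 − T_C/T_H = 1 − 298.00/599.26 = 0.5027.
Q_H = W/η = 119/0.5027 = 237 kJ.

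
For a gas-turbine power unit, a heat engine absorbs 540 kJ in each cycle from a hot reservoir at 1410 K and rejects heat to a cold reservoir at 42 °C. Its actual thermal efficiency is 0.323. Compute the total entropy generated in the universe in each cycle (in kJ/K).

ΔS_univ ≈ 0.777 kJ/K

T_C = 42 °C → 42 + 273.15 = 315.15 K.
W = η·Q_H = 0.323 × 540 = 174.4 kJ, so Q_C = Q_H − W = 365.6 kJ.
Entropy balance on the reservoirs: −Q_H/T_H = -0.3830 kJ/K, +Q_C/T_C = 1.160 kJ/K.
ΔS_univ = −Q_H/T_H + Q_C/T_C = 0.777 kJ/K (> 0, since η = 0.323 < η_Carnot = 0.776).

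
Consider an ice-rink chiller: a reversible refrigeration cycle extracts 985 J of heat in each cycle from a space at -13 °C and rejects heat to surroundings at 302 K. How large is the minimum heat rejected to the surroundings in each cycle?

T_C = -13 °C → -13 + 273.15 = 260.15 K.
For a reversible cycle Q_H/Q_C = T_H/T_C, so Q_H = Q_C·T_H/T_C = 985 × 302.00/260.15 = 1140 J.

Q_H ≈ 1140 J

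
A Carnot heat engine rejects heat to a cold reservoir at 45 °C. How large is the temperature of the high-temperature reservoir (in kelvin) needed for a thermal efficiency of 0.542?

T_H ≈ 694.7 K

T_C = 45 °C → 45 + 273.15 = 318.15 K.
From η = 1 − T_C/T_H, solving for T_H gives T_H = T_C/(1 − η) = 318.15/(1 − 0.542) = 694.7 K.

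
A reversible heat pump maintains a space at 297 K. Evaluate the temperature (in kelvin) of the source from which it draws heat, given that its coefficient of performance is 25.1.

COP_HP = T_H/(T_H − T_C) ⇒ T_C = T_H·(COP_HP − 1)/COP_HP = 297.00 × (25.1 − 1)/25.1 = 285.2 K.

T_C ≈ 285.2 K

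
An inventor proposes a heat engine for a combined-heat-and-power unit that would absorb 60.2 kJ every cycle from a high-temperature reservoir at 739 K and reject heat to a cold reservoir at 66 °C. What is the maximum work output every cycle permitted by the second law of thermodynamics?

W_max ≈ 32.6 kJ

T_C = 66 °C → 66 + 273.15 = 339.15 K.
No engine can exceed the Carnot limit: η_max = 1 − T_C/T_H = 1 − 339.15/739.00 = 0.5411.
W_max = η_max · Q_H = 0.5411 × 60.2 = 32.6 kJ.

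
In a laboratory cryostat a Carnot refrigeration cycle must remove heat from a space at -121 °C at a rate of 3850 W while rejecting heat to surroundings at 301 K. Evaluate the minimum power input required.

Ẇ_in ≈ 3766 W

T_C = -121 °C → -121 + 273.15 = 152.15 K.
The reversible coefficient of performance is COP_R = T_C/(T_H − T_C) = 152.15/148.85 = 1.0222.
W = Q_C/COP_R = 3850/1.0222 = 3766 W.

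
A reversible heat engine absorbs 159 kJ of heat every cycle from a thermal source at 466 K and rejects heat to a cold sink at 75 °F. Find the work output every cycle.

T_C = 75 °F → (75 − 32) × 5/9 = 23.89 °C = 297.04 K.
The Carnot efficiency is η = 1 − T_C/T_H = 1 − 297.04/466.00 = 0.3626.
W = η·Q_H = 0.3626 × 159 = 57.6 kJ.

W ≈ 57.6 kJ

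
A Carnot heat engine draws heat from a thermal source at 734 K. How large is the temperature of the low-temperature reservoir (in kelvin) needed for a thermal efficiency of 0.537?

From η = 1 − T_C/T_H, T_C = T_H·(1 − η) = 734.00 × (1 − 0.537) = 340 K.

T_C ≈ 340 K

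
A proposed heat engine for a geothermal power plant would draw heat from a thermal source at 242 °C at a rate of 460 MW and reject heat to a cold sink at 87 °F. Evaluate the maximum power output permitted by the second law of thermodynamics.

T_H = 242 °C → 242 + 273.15 = 515.15 K.
T_C = 87 °F → (87 − 32) × 5/9 = 30.56 °C = 303.71 K.
The upper bound on efficiency is η_max = 1 − T_C/T_H = 1 − 303.71/515.15 = 0.4105.
W_max = η_max · Q_H = 0.4105 × 460 = 189 MW.

Ẇ_max ≈ 189 MW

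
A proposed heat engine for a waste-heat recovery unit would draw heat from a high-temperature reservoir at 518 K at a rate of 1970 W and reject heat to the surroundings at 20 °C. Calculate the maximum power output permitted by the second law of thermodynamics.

T_C = 20 °C → 20 + 273.15 = 293.15 K.
The upper bound on efficiency is η_max = 1 − T_C/T_H = 1 − 293.15/518.00 = 0.4341.
W_max = η_max · Q_H = 0.4341 × 1970 = 855 W.

Ẇ_max ≈ 855 W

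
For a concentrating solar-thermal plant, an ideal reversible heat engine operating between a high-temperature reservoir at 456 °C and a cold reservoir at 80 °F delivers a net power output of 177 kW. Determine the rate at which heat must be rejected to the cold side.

Q̇_C ≈ 124 kW

T_H = 456 °C → 456 + 273.15 = 729.15 K.
T_C = 80 °F → (80 − 32) × 5/9 = 26.67 °C = 299.82 K.
η_rev = 1 − T_C/T_H = 1 − 299.82/729.15 = 0.5888.
Since Q_C/Q_H = T_C/T_H and Q_H = W/η, Q_C = W·T_C/(T_H − T_C) = 177 × 299.82/429.33 = 124 kW.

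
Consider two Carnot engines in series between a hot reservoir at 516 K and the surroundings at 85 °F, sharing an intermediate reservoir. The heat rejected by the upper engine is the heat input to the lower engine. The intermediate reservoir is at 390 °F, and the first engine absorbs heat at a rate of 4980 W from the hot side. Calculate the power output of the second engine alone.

Ẇ₂ ≈ 1635 W

T_C = 85 °F → (85 − 32) × 5/9 = 29.44 °C = 302.59 K.
T_m = 390 °F → (390 − 32) × 5/9 = 198.89 °C = 472.04 K.
Heat entering the second stage: Q_m = Q_H·(T_m/T_H) = 4980 × 472.04/516.00 = 4556 W.
Second-stage efficiency η₂ = 1 − T_C/T_m = 1 − 302.59/472.04 = 0.3590, so W₂ = η₂·Q_m = 1635 W.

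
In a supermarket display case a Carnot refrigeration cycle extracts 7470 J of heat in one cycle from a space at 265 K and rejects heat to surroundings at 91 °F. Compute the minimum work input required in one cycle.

T_H = 91 °F → (91 − 32) × 5/9 = 32.78 °C = 305.93 K.
For a reversible refrigerator, COP_R = T_C/(T_H − T_C) = 265.00/40.93 = 6.4748.
W = Q_C/COP_R = 7470/6.4748 = 1150 J.

W_in ≈ 1150 J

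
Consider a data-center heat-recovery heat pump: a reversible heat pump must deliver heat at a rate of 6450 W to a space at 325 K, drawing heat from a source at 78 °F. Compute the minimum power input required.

Ẇ_in ≈ 522 W

T_C = 78 °F → (78 − 32) × 5/9 = 25.56 °C = 298.71 K.
The Carnot heat-pump COP is COP_HP = T_H/(T_H − T_C) = 325.00/26.29 = 12.3600.
W = Q_H/COP_HP = 6450/12.3600 = 522 W.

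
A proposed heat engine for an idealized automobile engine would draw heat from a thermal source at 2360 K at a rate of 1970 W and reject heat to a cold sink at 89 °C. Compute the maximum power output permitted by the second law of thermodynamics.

Ẇ_max ≈ 1670 W

T_C = 89 °C → 89 + 273.15 = 362.15 K.
The upper bound on efficiency is η_max = 1 − T_C/T_H = 1 − 362.15/2360.00 = 0.8465.
W_max = η_max · Q_H = 0.8465 × 1970 = 1670 W.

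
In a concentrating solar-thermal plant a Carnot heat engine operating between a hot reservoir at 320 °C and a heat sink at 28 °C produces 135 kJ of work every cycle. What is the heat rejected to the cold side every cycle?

T_H = 320 °C → 320 + 273.15 = 593.15 K.
T_C = 28 °C → 28 + 273.15 = 301.15 K.
Since the cycle is reversible, η = 1 − T_C/T_H = 1 − 301.15/593.15 = 0.4923.
Since Q_C/Q_H = T_C/T_H and Q_H = W/η, Q_C = W·T_C/(T_H − T_C) = 135 × 301.15/292.00 = 139.2 kJ.

Q_C ≈ 139.2 kJ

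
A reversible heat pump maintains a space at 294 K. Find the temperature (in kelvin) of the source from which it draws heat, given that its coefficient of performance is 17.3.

T_C ≈ 277.0 K

COP_HP = T_H/(T_H − T_C) ⇒ T_C = T_H·(COP_HP − 1)/COP_HP = 294.00 × (17.3 − 1)/17.3 = 277.0 K.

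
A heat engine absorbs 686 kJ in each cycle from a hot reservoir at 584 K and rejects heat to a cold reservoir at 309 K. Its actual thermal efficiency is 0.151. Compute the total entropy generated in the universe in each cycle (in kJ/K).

ΔS_univ ≈ 0.710 kJ/K

W = η·Q_H = 0.151 × 686 = 103.6 kJ, so Q_C = Q_H − W = 582.4 kJ.
Reservoir entropy changes: ΔS_H = −Q_H/T_H = −686/584.00 = -1.175 kJ/K and ΔS_C = +Q_C/T_C = 582.4/309.00 = 1.885 kJ/K.
ΔS_univ = −Q_H/T_H + Q_C/T_C = 0.710 kJ/K (> 0, since η = 0.151 < η_Carnot = 0.471).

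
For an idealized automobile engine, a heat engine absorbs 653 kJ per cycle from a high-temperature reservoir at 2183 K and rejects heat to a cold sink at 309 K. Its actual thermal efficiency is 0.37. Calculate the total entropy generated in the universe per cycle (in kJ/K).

ΔS_univ ≈ 1.032 kJ/K

W = η·Q_H = 0.37 × 653 = 241.6 kJ, so Q_C = Q_H − W = 411.4 kJ.
The hot reservoir loses entropy Q_H/T_H = 653/2183.00 = 0.2991 kJ/K; the cold reservoir gains Q_C/T_C = 411.4/309.00 = 1.331 kJ/K.
ΔS_univ = −Q_H/T_H + Q_C/T_C = 1.032 kJ/K (> 0, since η = 0.37 < η_Carnot = 0.858).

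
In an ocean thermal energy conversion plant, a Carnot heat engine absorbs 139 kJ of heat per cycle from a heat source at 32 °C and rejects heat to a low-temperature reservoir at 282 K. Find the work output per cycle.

T_H = 32 °C → 32 + 273.15 = 305.15 K.
η_rev = 1 − T_C/T_H = 1 − 282.00/305.15 = 0.0759.
W = η·Q_H = 0.0759 × 139 = 10.55 kJ.

W ≈ 10.55 kJ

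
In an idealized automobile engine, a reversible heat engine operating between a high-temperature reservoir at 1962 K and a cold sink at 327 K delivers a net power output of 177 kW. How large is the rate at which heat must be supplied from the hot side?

Q̇_H ≈ 212 kW

The Carnot efficiency is η = 1 − T_C/T_H = 1 − 327.00/1962.00 = 0.8333.
Q_H = W/η = 177/0.8333 = 212 kW.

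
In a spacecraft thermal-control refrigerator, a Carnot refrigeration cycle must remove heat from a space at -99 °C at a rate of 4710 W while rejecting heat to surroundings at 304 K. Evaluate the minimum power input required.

Ẇ_in ≈ 3510 W

T_C = -99 °C → -99 + 273.15 = 174.15 K.
COP_R = T_C/(T_H − T_C) = 174.15/129.85 = 1.3412.
W = Q_C/COP_R = 4710/1.3412 = 3510 W.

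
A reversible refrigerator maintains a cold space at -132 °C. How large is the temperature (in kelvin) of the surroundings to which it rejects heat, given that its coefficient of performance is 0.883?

T_C = -132 °C → -132 + 273.15 = 141.15 K.
COP_R = T_C/(T_H − T_C) ⇒ T_H = T_C·(1 + 1/COP_R) = 141.15 × (1 + 1/0.883) = 301.0 K.

T_H ≈ 301.0 K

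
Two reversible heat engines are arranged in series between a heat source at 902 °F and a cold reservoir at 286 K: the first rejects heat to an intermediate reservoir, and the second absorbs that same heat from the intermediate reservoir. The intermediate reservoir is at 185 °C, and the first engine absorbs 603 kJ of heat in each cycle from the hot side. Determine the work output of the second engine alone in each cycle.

T_H = 902 °F → (902 − 32) × 5/9 = 483.33 °C = 756.48 K.
T_m = 185 °C → 185 + 273.15 = 458.15 K.
Heat entering the second stage: Q_m = Q_H·(T_m/T_H) = 603 × 458.15/756.48 = 365 kJ.
Second-stage efficiency η₂ = 1 − T_C/T_m = 1 − 286.00/458.15 = 0.3758, so W₂ = η₂·Q_m = 137 kJ.

W₂ ≈ 137 kJ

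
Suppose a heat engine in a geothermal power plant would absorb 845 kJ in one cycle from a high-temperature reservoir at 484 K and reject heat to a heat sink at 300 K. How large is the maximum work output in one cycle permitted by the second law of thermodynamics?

W_max ≈ 321 kJ

By the Carnot theorem, η_max = 1 − T_C/T_H = 1 − 300.00/484.00 = 0.3802.
W_max = η_max · Q_H = 0.3802 × 845 = 321 kJ.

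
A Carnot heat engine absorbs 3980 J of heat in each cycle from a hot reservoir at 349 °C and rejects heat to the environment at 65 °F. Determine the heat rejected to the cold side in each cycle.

T_H = 349 °C → 349 + 273.15 = 622.15 K.
T_C = 65 °F → (65 − 32) × 5/9 = 18.33 °C = 291.48 K.
For a reversible engine, η = 1 − T_C/T_H = 1 − 291.48/622.15 = 0.5315.
For a reversible cycle Q_C/Q_H = T_C/T_H, so Q_C = 3980 × 291.48/622.15 = 1860 J.

Q_C ≈ 1860 J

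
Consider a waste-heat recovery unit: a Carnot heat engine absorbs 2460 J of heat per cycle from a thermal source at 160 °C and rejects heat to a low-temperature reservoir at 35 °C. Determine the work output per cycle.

T_H = 160 °C → 160 + 273.15 = 433.15 K.
T_C = 35 °C → 35 + 273.15 = 308.15 K.
For a reversible engine, η = 1 − T_C/T_H = 1 − 308.15/433.15 = 0.2886.
W = η·Q_H = 0.2886 × 2460 = 710 J.

W ≈ 710 J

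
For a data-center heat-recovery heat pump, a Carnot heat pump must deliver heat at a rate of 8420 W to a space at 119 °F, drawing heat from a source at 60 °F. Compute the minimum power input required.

Ẇ_in ≈ 858 W

T_H = 119 °F → (119 − 32) × 5/9 = 48.33 °C = 321.48 K.
T_C = 60 °F → (60 − 32) × 5/9 = 15.56 °C = 288.71 K.
The Carnot heat-pump COP is COP_HP = T_H/(T_H − T_C) = 321.48/32.78 = 9.8080.
W = Q_H/COP_HP = 8420/9.8080 = 858 W.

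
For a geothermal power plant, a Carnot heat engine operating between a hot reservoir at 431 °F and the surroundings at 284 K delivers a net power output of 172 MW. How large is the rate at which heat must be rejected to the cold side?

T_H = 431 °F → (431 − 32) × 5/9 = 221.67 °C = 494.82 K.
Since the cycle is reversible, η = 1 − T_C/T_H = 1 − 284.00/494.82 = 0.4261.
Since Q_C/Q_H = T_C/T_H and Q_H = W/η, Q_C = W·T_C/(T_H − T_C) = 172 × 284.00/210.82 = 232 MW.

Q̇_C ≈ 232 MW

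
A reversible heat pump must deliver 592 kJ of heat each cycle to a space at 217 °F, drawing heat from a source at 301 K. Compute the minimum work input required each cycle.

W_in ≈ 118.0 kJ

T_H = 217 °F → (217 − 32) × 5/9 = 102.78 °C = 375.93 K.
The Carnot heat-pump COP is COP_HP = T_H/(T_H − T_C) = 375.93/74.93 = 5.0172.
W = Q_H/COP_HP = 592/5.0172 = 118.0 kJ.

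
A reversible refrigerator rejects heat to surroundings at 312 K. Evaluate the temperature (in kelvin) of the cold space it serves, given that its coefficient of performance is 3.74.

COP_R = T_C/(T_H − T_C) ⇒ T_C = T_H·COP_R/(1 + COP_R) = 312.00 × 3.74/(1 + 3.74) = 246 K.

T_C ≈ 246 K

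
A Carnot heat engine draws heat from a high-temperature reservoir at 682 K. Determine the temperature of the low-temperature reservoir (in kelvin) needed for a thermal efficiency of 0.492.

T_C ≈ 346 K

From η = 1 − T_C/T_H, T_C = T_H·(1 − η) = 682.00 × (1 − 0.492) = 346 K.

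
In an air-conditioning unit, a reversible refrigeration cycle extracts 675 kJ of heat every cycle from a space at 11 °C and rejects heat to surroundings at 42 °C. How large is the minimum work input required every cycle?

W_in ≈ 73.64 kJ

T_H = 42 °C → 42 + 273.15 = 315.15 K.
T_C = 11 °C → 11 + 273.15 = 284.15 K.
Carnot COP: COP_R = T_C/(T_H − T_C) = 284.15/31.00 = 9.1661.
W = Q_C/COP_R = 675/9.1661 = 73.64 kJ.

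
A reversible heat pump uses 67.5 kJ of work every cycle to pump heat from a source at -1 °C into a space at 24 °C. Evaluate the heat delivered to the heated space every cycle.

T_H = 24 °C → 24 + 273.15 = 297.15 K.
T_C = -1 °C → -1 + 273.15 = 272.15 K.
COP_HP = T_H/(T_H − T_C) = 297.15/25.00 = 11.8860.
Q_H = COP_HP · W = 11.8860 × 67.5 = 802 kJ.

Q_H ≈ 802 kJ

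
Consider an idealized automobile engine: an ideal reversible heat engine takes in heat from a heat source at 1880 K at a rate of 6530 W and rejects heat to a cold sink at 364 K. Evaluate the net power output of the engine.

Ẇ ≈ 5270 W

η_rev = 1 − T_C/T_H = 1 − 364.00/1880.00 = 0.8064.
W = η·Q_H = 0.8064 × 6530 = 5270 W.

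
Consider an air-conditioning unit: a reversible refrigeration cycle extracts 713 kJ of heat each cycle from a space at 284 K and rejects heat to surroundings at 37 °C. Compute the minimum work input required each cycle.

T_H = 37 °C → 37 + 273.15 = 310.15 K.
For a reversible refrigerator, COP_R = T_C/(T_H − T_C) = 284.00/26.15 = 10.8604.
W = Q_C/COP_R = 713/10.8604 = 65.7 kJ.

W_in ≈ 65.7 kJ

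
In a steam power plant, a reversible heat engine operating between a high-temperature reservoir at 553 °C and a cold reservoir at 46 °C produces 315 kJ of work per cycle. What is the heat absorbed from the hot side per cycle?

T_H = 553 °C → 553 + 273.15 = 826.15 K.
T_C = 46 °C → 46 + 273.15 = 319.15 K.
Carnot efficiency: η = 1 − T_C/T_H = 1 − 319.15/826.15 = 0.6137.
Q_H = W/η = 315/0.6137 = 513.3 kJ.

Q_H ≈ 513.3 kJ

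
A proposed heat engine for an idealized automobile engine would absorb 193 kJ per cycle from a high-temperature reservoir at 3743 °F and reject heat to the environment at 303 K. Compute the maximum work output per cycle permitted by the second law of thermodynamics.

W_max ≈ 168 kJ

T_H = 3743 °F → (3743 − 32) × 5/9 = 2061.67 °C = 2334.82 K.
The second-law ceiling is the Carnot efficiency, η_max = 1 − T_C/T_H = 1 − 303.00/2334.82 = 0.8702.
W_max = η_max · Q_H = 0.8702 × 193 = 168 kJ.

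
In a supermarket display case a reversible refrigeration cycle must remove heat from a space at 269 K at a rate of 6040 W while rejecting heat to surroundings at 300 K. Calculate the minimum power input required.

The reversible coefficient of performance is COP_R = T_C/(T_H − T_C) = 269.00/31.00 = 8.6774.
W = Q_C/COP_R = 6040/8.6774 = 696 W.

Ẇ_in ≈ 696 W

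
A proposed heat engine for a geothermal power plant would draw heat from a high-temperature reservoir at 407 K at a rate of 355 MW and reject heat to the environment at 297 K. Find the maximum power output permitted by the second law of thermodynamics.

Ẇ_max ≈ 95.9 MW

The second-law ceiling is the Carnot efficiency, η_max = 1 − T_C/T_H = 1 − 297.00/407.00 = 0.2703.
W_max = η_max · Q_H = 0.2703 × 355 = 95.9 MW.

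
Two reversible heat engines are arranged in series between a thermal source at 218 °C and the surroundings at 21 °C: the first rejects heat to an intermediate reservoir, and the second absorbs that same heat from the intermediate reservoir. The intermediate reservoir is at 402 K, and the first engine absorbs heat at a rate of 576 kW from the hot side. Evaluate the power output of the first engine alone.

Ẇ₁ ≈ 104.6 kW

T_H = 218 °C → 218 + 273.15 = 491.15 K.
T_C = 21 °C → 21 + 273.15 = 294.15 K.
First-stage efficiency η₁ = 1 − T_m/T_H = 1 − 402.00/491.15 = 0.1815.
W₁ = η₁·Q_H = 0.1815 × 576 = 104.6 kW.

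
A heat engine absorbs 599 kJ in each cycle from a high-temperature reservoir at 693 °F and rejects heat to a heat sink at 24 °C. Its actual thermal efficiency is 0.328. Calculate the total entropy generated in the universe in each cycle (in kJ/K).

T_H = 693 °F → (693 − 32) × 5/9 = 367.22 °C = 640.37 K.
T_C = 24 °C → 24 + 273.15 = 297.15 K.
W = η·Q_H = 0.328 × 599 = 196.5 kJ, so Q_C = Q_H − W = 402.5 kJ.
The hot reservoir loses entropy Q_H/T_H = 599/640.37 = 0.9354 kJ/K; the cold reservoir gains Q_C/T_C = 402.5/297.15 = 1.355 kJ/K.
ΔS_univ = −Q_H/T_H + Q_C/T_C = 0.419 kJ/K (> 0, since η = 0.328 < η_Carnot = 0.536).

ΔS_univ ≈ 0.419 kJ/K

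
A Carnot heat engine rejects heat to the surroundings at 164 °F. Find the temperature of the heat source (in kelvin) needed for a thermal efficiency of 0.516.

T_H ≈ 715.9 K

T_C = 164 °F → (164 − 32) × 5/9 = 73.33 °C = 346.48 K.
From η = 1 − T_C/T_H, solving for T_H gives T_H = T_C/(1 − η) = 346.48/(1 − 0.516) = 715.9 K.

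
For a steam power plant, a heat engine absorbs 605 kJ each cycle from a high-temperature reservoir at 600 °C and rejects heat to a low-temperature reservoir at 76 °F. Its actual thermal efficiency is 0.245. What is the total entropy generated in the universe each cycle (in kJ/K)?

ΔS_univ ≈ 0.842 kJ/K

T_H = 600 °C → 600 + 273.15 = 873.15 K.
T_C = 76 °F → (76 − 32) × 5/9 = 24.44 °C = 297.59 K.
W = η·Q_H = 0.245 × 605 = 148.2 kJ, so Q_C = Q_H − W = 456.8 kJ.
Entropy balance on the reservoirs: −Q_H/T_H = -0.6929 kJ/K, +Q_C/T_C = 1.535 kJ/K.
ΔS_univ = −Q_H/T_H + Q_C/T_C = 0.842 kJ/K (> 0, since η = 0.245 < η_Carnot = 0.659).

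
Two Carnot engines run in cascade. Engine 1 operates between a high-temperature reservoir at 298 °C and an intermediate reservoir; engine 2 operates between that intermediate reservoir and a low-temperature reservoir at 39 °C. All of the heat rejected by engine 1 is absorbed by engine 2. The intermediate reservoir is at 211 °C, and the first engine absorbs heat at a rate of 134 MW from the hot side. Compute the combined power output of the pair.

Ẇ_total ≈ 60.8 MW

T_H = 298 °C → 298 + 273.15 = 571.15 K.
T_C = 39 °C → 39 + 273.15 = 312.15 K.
Two reversible stages in series are equivalent to a single Carnot engine between T_H and T_C, so η_total = 1 − T_C/T_H = 1 − 312.15/571.15 = 0.4535.
W_total = η_total · Q_H = 0.4535 × 134 = 60.8 MW.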